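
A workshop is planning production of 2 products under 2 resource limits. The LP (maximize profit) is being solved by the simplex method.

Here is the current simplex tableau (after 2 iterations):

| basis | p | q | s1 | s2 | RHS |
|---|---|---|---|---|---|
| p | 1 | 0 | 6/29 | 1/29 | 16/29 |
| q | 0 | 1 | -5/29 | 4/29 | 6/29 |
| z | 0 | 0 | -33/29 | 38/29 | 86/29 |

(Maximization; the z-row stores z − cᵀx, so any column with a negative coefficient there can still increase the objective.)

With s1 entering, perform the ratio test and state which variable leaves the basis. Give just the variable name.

p

Ratios: row 1 (p): (16/29)/(6/29) = 8/3; row 2 (q): entry -5/29 ≤ 0, skip.
Minimum ratio 8/3 is in the p row, so p leaves.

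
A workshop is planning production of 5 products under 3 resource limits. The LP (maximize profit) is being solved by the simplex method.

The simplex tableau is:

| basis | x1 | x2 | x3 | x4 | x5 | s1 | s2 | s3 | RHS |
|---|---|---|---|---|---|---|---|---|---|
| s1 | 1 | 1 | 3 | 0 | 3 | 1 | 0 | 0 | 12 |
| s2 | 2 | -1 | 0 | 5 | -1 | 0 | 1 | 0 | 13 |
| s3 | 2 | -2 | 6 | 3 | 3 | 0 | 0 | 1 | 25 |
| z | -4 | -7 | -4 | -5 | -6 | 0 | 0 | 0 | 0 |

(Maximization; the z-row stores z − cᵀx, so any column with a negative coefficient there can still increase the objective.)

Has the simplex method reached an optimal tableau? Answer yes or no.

Column x1 has objective-row coefficient -4, which is negative; an improving pivot exists, so not yet optimal.

no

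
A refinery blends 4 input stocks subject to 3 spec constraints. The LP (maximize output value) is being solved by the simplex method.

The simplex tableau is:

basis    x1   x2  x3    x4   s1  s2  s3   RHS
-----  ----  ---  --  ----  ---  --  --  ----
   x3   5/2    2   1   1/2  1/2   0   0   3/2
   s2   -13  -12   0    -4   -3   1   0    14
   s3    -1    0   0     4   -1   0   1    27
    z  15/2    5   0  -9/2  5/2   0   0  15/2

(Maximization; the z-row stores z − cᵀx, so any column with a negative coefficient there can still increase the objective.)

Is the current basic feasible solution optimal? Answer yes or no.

no

Column x4 has objective-row coefficient -9/2, which is negative; an improving pivot exists, so not yet optimal.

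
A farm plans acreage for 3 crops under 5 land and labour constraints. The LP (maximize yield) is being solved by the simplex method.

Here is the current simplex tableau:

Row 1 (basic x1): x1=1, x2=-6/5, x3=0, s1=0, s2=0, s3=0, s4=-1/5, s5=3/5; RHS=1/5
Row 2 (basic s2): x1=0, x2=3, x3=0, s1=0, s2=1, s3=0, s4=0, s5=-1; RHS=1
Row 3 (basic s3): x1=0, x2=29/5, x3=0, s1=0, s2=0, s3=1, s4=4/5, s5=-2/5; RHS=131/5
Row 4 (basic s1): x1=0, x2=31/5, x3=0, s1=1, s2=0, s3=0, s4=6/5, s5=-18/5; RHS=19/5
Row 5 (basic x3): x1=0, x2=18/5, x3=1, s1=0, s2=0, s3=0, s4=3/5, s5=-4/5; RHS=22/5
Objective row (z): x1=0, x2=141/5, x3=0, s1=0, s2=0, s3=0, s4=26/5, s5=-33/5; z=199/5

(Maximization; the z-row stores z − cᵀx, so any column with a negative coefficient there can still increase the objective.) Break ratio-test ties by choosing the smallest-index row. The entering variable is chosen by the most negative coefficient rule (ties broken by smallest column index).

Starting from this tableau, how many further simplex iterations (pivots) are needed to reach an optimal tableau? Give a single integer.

pivot: s5 in, x1 out → z = 42
No improving column remains; optimal.

1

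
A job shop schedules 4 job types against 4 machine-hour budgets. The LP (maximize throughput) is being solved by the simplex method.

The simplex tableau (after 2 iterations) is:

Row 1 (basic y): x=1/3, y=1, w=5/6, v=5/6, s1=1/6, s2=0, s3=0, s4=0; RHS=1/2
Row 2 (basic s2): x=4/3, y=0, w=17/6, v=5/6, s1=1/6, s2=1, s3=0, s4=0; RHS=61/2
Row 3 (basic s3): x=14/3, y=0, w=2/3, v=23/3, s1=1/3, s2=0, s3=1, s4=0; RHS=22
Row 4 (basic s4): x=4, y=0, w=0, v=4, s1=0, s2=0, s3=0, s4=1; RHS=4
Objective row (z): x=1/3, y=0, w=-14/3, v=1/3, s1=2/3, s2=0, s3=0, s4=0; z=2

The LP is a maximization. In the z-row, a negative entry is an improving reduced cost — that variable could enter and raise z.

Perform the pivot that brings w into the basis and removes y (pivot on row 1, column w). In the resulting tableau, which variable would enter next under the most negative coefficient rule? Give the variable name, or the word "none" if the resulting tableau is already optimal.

none

Pivot element 5/6. New z-row = old z-row − (-14/3)·(row 1/(5/6)).
Updated z-row coefficients: x: 11/5, y: 28/5, w: 0, v: 5, s1: 8/5, s2: 0, s3: 0, s4: 0.
No coefficient is strictly negative; the tableau after this pivot is optimal.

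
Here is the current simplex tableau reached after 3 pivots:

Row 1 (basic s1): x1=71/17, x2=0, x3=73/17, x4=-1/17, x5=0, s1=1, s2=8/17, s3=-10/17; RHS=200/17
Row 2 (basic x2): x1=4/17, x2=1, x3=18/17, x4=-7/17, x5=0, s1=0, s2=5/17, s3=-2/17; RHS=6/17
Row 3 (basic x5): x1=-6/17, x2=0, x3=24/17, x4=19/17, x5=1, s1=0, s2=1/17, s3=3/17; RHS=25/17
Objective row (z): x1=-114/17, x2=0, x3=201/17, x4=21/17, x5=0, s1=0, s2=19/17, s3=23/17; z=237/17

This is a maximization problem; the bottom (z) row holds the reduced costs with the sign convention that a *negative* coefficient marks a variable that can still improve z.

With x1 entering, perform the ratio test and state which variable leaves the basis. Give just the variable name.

x2

Ratios: row 1 (s1): (200/17)/(71/17) = 200/71; row 2 (x2): (6/17)/(4/17) = 3/2; row 3 (x5): entry -6/17 ≤ 0, skip.
Minimum ratio 3/2 is in the x2 row, so x2 leaves.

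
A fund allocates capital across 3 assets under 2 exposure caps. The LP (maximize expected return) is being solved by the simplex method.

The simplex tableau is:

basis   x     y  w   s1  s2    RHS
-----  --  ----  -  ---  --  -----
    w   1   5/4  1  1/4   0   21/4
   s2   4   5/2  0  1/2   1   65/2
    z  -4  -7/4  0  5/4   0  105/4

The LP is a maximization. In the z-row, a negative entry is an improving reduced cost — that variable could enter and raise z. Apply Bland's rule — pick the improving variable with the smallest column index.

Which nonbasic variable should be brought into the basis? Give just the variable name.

Objective-row coefficients: x: -4, y: -7/4, w: 0, s1: 5/4, s2: 0.
Improving columns: x, y. Bland's rule picks the smallest column index → x.

x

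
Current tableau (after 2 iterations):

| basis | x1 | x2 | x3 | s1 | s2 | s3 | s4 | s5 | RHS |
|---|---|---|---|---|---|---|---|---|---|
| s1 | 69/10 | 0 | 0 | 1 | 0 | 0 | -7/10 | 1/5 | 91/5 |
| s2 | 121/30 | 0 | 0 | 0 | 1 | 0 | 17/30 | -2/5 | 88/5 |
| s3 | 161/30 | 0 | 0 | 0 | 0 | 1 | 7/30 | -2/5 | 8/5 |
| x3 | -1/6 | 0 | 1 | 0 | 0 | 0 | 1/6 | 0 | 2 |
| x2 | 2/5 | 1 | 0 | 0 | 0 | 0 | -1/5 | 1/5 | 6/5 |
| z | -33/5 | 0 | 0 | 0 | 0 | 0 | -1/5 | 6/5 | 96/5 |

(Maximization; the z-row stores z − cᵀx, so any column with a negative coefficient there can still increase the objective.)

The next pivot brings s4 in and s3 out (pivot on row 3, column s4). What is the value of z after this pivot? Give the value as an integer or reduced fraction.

Minimum ratio for s4: (8/5)/(7/30) = 48/7.
z changes by −(z-row coeff of s4)·ratio = −(-1/5)·(48/7) = 48/35.
New z = 96/5 + (48/35) = 144/7.

144/7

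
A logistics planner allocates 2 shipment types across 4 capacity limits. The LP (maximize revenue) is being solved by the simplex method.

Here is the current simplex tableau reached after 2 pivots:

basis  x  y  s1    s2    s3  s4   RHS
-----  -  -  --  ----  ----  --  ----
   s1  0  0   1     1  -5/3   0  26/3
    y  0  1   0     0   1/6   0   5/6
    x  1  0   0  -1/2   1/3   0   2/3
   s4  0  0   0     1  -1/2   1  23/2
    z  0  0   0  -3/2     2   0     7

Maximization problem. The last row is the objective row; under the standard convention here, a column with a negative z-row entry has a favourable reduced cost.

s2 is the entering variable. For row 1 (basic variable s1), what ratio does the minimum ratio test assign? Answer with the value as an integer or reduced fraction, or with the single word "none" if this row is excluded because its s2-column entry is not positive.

26/3

Ratio = RHS / (s2 entry) = (26/3) / 1 = 26/3.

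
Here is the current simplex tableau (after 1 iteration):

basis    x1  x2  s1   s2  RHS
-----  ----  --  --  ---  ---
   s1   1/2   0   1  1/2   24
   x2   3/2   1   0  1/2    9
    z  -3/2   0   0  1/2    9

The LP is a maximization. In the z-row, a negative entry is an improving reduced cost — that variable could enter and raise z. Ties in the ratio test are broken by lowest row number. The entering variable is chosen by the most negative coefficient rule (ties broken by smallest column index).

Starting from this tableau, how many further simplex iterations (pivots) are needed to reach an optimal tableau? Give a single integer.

pivot: x1 in, x2 out → z = 18
No improving column remains; optimal.

1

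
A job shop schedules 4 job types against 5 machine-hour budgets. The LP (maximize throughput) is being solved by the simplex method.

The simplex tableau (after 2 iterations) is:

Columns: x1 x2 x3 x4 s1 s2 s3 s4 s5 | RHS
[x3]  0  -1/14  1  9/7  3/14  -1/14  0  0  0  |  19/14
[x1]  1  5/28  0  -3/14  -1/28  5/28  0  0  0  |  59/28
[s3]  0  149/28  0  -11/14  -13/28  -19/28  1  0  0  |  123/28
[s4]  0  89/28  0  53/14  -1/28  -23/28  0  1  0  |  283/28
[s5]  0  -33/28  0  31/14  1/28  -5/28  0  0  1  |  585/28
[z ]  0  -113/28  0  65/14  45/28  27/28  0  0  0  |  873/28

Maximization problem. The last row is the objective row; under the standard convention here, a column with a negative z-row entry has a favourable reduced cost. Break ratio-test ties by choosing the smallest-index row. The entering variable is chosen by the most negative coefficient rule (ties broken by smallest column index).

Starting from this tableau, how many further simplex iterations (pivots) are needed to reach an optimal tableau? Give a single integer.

pivot: x2 in, s3 out → z = 5142/149
No improving column remains; optimal.

1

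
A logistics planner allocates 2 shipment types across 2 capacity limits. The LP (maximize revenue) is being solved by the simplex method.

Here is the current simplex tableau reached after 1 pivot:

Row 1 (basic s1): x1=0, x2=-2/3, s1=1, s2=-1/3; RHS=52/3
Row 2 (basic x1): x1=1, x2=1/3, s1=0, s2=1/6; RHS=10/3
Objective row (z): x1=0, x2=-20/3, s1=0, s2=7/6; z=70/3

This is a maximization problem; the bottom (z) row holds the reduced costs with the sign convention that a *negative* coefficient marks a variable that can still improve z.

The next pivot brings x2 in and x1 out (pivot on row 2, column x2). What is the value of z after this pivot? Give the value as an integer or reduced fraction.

Minimum ratio for x2: (10/3)/(1/3) = 10.
z changes by −(z-row coeff of x2)·ratio = −(-20/3)·10 = 200/3.
New z = 70/3 + (200/3) = 90.

90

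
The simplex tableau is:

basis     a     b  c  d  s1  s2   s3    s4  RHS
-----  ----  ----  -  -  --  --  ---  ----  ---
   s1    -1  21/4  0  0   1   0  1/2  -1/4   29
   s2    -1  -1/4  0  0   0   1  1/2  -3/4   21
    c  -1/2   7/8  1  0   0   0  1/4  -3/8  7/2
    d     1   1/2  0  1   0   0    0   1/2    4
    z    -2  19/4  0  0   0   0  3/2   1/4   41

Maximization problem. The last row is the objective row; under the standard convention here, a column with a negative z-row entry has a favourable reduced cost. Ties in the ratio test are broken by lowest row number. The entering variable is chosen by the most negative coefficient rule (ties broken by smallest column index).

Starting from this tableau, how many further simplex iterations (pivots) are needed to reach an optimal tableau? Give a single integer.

pivot: a in, d out → z = 49
No improving column remains; optimal.

1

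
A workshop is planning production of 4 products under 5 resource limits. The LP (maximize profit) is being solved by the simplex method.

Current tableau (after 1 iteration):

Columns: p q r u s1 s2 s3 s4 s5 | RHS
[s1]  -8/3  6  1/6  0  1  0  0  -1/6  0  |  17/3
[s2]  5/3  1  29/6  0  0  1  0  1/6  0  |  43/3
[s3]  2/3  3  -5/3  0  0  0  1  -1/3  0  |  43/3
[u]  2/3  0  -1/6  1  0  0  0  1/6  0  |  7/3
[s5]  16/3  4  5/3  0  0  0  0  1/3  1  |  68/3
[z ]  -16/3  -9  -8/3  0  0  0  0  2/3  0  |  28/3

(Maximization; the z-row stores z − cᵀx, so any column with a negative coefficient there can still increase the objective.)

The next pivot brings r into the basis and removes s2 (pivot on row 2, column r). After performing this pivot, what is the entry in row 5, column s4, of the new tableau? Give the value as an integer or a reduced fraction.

Pivot element is row 2, column r: 29/6.
Normalize row 2: new (row 2, s4) = (1/6)/(29/6) = 1/29.
row 5 ← row 5 − (5/3)·(new row 2): 1/3 − (5/3)·(1/29) = 8/29.

8/29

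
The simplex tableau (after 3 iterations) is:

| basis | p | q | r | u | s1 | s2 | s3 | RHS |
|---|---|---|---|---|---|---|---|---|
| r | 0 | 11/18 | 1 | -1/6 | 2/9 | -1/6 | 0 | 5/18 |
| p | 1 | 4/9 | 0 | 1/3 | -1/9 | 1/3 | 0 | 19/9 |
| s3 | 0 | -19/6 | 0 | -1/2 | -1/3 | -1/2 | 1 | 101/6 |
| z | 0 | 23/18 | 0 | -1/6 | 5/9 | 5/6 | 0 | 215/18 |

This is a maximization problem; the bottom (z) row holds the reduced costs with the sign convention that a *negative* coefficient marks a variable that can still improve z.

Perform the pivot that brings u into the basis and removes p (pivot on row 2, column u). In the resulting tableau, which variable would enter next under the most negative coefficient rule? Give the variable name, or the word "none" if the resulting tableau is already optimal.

Pivot element 1/3. New z-row = old z-row − (-1/6)·(row 2/(1/3)).
Updated z-row coefficients: p: 1/2, q: 3/2, r: 0, u: 0, s1: 1/2, s2: 1, s3: 0.
No coefficient is strictly negative; the tableau after this pivot is optimal.

none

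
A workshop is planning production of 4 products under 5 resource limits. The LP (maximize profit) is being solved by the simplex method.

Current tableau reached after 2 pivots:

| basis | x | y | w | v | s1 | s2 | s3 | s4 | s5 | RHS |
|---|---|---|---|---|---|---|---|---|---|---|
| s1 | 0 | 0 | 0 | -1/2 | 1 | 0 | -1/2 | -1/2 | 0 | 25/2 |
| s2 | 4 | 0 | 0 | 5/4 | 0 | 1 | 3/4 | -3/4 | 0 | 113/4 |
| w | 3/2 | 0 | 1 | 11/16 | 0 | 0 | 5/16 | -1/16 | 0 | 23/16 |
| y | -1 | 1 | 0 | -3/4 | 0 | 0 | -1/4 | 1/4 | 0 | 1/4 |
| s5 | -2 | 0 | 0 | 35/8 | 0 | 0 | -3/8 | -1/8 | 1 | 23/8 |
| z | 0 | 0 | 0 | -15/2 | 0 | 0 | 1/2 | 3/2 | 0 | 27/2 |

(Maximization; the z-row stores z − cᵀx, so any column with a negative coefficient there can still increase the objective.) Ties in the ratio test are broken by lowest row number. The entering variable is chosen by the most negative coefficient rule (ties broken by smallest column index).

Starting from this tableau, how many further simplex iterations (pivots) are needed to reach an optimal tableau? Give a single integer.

2

pivot: v in, s5 out → z = 129/7
pivot: x in, w out → z = 2577/127
No improving column remains; optimal.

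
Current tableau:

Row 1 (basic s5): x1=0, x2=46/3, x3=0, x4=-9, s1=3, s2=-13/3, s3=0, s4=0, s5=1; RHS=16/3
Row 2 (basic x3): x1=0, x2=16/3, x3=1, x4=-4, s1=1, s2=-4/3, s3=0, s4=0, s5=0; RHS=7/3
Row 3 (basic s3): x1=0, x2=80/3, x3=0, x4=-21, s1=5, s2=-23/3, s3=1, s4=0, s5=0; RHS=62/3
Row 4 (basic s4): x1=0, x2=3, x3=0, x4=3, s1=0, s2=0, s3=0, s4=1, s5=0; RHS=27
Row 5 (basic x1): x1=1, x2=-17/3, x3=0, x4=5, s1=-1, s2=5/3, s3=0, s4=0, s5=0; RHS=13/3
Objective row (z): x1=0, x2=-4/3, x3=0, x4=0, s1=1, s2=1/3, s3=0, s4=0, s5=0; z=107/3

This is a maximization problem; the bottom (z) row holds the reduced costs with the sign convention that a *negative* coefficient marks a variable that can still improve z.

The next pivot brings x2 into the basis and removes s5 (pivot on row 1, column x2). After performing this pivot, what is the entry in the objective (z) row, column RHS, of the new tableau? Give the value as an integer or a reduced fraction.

831/23

Pivot element is row 1, column x2: 46/3.
Normalize row 1: new (row 1, RHS) = (16/3)/(46/3) = 8/23.
z-row ← z-row − (-4/3)·(new row 1): 107/3 − (-4/3)·(8/23) = 831/23.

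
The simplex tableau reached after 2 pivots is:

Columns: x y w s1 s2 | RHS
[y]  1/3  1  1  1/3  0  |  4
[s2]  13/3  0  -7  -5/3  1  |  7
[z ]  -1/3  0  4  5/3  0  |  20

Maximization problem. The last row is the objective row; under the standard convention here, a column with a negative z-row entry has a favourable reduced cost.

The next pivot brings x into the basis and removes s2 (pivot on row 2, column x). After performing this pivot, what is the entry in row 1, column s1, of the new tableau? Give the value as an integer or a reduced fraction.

Pivot element is row 2, column x: 13/3.
Normalize row 2: new (row 2, s1) = (-5/3)/(13/3) = -5/13.
row 1 ← row 1 − (1/3)·(new row 2): 1/3 − (1/3)·(-5/13) = 6/13.

6/13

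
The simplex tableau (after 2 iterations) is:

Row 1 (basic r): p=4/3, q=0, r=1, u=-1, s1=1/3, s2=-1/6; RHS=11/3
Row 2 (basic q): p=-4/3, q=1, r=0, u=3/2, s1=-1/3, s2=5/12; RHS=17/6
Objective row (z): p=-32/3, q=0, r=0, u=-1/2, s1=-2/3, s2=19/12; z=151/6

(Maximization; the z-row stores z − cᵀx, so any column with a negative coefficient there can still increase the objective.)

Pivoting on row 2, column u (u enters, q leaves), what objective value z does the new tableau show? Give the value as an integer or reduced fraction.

Minimum ratio for u: (17/6)/(3/2) = 17/9.
z changes by −(z-row coeff of u)·ratio = −(-1/2)·(17/9) = 17/18.
New z = 151/6 + (17/18) = 235/9.

235/9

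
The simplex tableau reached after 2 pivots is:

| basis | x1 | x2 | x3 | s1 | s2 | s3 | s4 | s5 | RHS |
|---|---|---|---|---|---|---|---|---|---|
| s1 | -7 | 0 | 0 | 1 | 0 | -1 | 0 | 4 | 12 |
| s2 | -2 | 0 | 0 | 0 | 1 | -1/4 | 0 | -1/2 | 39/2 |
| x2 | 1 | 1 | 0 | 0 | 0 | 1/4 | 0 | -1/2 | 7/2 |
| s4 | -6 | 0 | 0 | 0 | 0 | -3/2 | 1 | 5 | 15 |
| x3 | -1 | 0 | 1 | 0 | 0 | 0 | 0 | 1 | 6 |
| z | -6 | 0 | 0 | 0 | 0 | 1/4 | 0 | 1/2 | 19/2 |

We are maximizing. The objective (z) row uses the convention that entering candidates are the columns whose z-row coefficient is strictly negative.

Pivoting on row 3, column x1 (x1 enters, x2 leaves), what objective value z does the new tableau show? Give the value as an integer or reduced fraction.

61/2

Minimum ratio for x1: (7/2)/1 = 7/2.
z changes by −(z-row coeff of x1)·ratio = −(-6)·(7/2) = 21.
New z = 19/2 + 21 = 61/2.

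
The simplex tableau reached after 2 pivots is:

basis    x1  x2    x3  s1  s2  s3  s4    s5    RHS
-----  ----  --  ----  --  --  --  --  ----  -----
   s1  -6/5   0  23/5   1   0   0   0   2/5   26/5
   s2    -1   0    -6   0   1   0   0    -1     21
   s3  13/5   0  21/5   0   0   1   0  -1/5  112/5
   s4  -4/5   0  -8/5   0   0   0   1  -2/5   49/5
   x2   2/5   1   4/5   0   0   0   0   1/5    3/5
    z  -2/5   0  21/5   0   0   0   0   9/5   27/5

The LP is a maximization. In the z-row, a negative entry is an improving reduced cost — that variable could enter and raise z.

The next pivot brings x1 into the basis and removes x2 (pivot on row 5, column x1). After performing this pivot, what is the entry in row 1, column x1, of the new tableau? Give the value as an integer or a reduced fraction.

Pivot element is row 5, column x1: 2/5.
Normalize row 5: new (row 5, x1) = (2/5)/(2/5) = 1.
row 1 ← row 1 − (-6/5)·(new row 5): -6/5 − (-6/5)·1 = 0.

0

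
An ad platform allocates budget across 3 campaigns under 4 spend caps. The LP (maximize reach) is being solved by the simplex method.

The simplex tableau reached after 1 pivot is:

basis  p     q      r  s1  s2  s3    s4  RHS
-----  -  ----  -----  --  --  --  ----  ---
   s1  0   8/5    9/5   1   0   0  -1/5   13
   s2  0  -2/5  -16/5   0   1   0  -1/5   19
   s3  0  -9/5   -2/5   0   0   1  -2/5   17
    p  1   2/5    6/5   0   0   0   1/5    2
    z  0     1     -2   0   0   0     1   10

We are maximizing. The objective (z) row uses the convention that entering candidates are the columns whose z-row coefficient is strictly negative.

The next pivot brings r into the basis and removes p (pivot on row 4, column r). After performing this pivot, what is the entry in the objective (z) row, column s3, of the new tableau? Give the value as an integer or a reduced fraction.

Pivot element is row 4, column r: 6/5.
Normalize row 4: new (row 4, s3) = 0/(6/5) = 0.
z-row ← z-row − (-2)·(new row 4): 0 − (-2)·0 = 0.

0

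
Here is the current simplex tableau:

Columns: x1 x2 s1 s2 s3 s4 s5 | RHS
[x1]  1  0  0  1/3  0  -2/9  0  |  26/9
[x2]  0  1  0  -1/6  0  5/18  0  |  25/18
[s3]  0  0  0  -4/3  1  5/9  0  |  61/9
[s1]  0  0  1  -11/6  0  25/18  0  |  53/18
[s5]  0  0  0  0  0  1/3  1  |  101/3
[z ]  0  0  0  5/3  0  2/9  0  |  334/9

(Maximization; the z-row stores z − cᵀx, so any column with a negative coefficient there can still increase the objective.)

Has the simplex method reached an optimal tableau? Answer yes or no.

No objective-row coefficient is strictly negative, so no entering variable exists; the tableau is optimal.

yes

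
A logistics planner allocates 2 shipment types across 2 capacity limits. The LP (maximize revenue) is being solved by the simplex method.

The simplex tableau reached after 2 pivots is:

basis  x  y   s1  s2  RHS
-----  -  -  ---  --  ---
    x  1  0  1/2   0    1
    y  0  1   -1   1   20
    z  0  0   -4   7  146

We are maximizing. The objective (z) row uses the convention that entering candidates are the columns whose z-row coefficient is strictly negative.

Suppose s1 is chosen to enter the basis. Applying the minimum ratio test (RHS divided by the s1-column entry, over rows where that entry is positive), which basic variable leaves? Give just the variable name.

Ratios: row 1 (x): 1/(1/2) = 2; row 2 (y): entry -1 ≤ 0, skip.
Minimum ratio 2 is in the x row, so x leaves.

x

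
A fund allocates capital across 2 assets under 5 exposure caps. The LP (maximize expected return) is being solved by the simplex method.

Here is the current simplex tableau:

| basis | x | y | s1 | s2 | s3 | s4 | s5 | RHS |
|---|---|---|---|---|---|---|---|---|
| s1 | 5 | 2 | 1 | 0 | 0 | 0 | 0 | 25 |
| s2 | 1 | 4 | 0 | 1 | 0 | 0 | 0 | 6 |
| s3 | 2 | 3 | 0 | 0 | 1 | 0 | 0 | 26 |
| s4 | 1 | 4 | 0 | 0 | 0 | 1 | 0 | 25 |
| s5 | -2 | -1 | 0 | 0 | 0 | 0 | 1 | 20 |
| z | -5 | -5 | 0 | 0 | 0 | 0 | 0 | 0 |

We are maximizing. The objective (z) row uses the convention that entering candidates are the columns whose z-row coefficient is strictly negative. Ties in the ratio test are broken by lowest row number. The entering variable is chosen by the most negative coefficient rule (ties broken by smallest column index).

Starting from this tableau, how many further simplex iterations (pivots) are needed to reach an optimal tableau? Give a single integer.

pivot: x in, s1 out → z = 25
pivot: y in, s2 out → z = 155/6
No improving column remains; optimal.

2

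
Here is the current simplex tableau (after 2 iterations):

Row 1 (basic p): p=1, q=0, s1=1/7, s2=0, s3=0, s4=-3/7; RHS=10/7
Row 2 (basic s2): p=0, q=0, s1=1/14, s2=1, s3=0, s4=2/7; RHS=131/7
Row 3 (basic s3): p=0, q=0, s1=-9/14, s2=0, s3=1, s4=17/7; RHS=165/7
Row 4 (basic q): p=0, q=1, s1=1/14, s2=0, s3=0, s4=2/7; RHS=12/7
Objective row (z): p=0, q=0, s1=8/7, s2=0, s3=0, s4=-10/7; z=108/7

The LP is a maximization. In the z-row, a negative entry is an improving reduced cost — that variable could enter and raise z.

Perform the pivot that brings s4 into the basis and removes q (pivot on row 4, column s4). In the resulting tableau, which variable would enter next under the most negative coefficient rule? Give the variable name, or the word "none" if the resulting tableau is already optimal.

none

Pivot element 2/7. New z-row = old z-row − (-10/7)·(row 4/(2/7)).
Updated z-row coefficients: p: 0, q: 5, s1: 3/2, s2: 0, s3: 0, s4: 0.
No coefficient is strictly negative; the tableau after this pivot is optimal.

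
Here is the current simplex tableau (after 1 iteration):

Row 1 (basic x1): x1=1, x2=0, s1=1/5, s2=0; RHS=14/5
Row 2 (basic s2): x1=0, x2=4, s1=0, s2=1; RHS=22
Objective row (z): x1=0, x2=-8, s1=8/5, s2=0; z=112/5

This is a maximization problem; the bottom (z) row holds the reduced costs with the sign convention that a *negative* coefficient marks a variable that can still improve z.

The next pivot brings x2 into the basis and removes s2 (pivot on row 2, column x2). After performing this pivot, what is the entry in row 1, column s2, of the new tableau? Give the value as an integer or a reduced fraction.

0

Pivot element is row 2, column x2: 4.
Normalize row 2: new (row 2, s2) = 1/4 = 1/4.
row 1 ← row 1 − 0·(new row 2): 0 − 0·(1/4) = 0.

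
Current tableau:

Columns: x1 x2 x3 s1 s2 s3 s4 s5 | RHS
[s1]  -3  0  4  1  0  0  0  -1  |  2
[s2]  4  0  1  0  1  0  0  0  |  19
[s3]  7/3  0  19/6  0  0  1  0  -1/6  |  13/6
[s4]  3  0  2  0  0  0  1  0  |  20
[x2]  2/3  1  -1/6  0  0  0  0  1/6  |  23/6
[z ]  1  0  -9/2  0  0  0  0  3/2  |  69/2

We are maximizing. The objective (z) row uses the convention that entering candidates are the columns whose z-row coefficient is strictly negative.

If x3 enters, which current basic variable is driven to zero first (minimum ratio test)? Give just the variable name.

Ratios: row 1 (s1): 2/4 = 1/2; row 2 (s2): 19/1 = 19; row 3 (s3): (13/6)/(19/6) = 13/19; row 4 (s4): 20/2 = 10; row 5 (x2): entry -1/6 ≤ 0, skip.
Minimum ratio 1/2 is in the s1 row, so s1 leaves.

s1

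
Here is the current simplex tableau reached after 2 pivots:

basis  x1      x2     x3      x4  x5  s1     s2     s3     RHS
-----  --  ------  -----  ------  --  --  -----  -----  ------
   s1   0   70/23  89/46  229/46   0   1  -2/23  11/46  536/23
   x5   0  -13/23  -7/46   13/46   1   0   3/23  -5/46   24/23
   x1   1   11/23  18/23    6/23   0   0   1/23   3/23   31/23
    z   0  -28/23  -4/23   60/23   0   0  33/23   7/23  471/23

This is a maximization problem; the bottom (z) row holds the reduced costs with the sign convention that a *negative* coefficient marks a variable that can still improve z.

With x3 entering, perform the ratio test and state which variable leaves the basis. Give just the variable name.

x1

Ratios: row 1 (s1): (536/23)/(89/46) = 1072/89; row 2 (x5): entry -7/46 ≤ 0, skip; row 3 (x1): (31/23)/(18/23) = 31/18.
Minimum ratio 31/18 is in the x1 row, so x1 leaves.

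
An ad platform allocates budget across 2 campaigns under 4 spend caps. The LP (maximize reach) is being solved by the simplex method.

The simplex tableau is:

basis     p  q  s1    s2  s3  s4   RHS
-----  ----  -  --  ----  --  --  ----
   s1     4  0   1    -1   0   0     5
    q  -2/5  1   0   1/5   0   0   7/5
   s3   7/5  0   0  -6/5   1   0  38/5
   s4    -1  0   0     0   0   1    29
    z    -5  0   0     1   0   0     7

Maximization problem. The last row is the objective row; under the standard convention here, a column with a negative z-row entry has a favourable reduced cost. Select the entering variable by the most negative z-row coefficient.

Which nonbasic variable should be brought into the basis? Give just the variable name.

Objective-row coefficients: p: -5, q: 0, s1: 0, s2: 1, s3: 0, s4: 0.
The most negative is -5 in column p, so p enters.

p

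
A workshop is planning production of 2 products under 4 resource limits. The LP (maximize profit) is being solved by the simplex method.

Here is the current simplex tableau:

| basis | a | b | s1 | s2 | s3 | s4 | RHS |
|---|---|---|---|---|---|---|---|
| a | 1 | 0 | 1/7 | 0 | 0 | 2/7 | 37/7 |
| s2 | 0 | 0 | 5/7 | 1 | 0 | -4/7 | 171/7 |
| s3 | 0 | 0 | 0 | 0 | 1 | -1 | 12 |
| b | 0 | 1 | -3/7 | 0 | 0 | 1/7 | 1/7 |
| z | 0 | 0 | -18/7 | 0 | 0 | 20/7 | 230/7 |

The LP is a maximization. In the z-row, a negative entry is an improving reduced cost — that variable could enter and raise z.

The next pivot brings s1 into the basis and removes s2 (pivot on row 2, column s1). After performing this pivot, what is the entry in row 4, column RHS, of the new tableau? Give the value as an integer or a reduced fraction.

74/5

Pivot element is row 2, column s1: 5/7.
Normalize row 2: new (row 2, RHS) = (171/7)/(5/7) = 171/5.
row 4 ← row 4 − (-3/7)·(new row 2): 1/7 − (-3/7)·(171/5) = 74/5.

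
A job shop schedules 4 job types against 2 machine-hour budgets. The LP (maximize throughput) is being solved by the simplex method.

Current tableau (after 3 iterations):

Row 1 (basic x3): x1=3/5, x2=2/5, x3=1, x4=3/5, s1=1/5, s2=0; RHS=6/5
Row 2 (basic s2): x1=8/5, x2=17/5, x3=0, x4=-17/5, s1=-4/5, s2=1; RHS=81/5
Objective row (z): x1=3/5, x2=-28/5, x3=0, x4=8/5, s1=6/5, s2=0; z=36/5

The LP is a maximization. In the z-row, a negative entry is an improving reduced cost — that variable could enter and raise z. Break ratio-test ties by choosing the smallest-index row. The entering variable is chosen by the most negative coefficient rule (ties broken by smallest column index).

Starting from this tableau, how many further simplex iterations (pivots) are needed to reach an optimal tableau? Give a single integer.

1

pivot: x2 in, x3 out → z = 24
No improving column remains; optimal.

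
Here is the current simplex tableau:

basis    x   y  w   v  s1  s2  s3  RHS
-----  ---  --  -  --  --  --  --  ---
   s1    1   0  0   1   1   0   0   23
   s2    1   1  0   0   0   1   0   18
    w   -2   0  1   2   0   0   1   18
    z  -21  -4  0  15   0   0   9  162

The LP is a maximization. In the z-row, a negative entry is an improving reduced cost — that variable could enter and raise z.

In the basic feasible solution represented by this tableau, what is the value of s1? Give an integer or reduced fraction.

23

s1 is basic (row 1); its value is the RHS of that row: 23.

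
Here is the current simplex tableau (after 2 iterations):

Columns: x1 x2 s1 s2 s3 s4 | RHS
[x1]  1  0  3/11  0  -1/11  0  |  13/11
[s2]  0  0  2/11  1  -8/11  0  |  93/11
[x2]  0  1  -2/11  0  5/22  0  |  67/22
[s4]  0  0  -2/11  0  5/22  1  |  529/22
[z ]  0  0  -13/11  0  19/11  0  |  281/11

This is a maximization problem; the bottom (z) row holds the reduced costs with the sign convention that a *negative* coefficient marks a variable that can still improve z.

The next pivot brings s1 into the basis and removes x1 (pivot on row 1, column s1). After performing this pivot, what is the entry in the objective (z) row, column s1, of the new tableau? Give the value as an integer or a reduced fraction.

Pivot element is row 1, column s1: 3/11.
Normalize row 1: new (row 1, s1) = (3/11)/(3/11) = 1.
z-row ← z-row − (-13/11)·(new row 1): -13/11 − (-13/11)·1 = 0.

0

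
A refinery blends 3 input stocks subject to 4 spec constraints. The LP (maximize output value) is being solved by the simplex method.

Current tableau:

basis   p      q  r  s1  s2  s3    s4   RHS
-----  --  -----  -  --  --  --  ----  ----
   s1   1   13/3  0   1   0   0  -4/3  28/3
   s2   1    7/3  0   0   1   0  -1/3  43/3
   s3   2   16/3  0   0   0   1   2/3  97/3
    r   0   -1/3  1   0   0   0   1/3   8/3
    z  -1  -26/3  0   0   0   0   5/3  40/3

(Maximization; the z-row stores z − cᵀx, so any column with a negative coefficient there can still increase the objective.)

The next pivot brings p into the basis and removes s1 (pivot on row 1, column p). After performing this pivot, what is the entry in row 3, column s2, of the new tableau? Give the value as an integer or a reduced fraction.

0

Pivot element is row 1, column p: 1.
Normalize row 1: new (row 1, s2) = 0/1 = 0.
row 3 ← row 3 − 2·(new row 1): 0 − 2·0 = 0.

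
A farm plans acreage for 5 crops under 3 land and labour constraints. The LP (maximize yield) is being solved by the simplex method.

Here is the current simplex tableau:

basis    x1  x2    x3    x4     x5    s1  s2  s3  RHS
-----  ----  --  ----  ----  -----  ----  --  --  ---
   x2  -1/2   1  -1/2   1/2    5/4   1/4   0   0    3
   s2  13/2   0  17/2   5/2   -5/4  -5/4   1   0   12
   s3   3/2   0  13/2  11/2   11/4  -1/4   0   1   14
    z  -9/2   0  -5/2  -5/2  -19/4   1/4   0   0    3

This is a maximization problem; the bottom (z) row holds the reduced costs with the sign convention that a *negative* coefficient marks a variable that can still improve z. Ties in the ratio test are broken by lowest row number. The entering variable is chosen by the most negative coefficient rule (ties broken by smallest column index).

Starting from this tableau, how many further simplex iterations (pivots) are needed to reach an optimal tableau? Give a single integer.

2

pivot: x5 in, x2 out → z = 72/5
pivot: x1 in, s2 out → z = 152/5
No improving column remains; optimal.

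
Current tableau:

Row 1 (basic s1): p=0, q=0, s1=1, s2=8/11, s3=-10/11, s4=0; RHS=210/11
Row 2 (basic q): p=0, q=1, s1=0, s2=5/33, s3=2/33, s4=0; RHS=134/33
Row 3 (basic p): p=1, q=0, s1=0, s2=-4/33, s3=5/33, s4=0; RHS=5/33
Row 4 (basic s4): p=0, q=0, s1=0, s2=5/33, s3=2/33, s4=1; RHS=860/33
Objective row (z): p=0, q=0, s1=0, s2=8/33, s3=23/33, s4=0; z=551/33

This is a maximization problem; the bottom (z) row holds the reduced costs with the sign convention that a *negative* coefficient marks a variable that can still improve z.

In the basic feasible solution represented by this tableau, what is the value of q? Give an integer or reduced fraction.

134/33

q is basic (row 2); its value is the RHS of that row: 134/33.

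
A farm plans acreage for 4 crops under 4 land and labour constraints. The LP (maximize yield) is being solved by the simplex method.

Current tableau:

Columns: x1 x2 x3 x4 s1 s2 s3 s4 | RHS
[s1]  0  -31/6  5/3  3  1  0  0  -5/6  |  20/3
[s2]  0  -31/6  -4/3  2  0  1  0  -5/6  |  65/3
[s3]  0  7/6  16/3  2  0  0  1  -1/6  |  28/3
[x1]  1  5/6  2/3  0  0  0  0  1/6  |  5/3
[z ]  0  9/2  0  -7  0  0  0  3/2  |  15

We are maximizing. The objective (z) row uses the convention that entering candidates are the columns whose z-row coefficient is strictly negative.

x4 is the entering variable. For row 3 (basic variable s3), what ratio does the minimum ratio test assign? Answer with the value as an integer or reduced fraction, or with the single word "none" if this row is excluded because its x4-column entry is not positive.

Ratio = RHS / (x4 entry) = (28/3) / 2 = 14/3.

14/3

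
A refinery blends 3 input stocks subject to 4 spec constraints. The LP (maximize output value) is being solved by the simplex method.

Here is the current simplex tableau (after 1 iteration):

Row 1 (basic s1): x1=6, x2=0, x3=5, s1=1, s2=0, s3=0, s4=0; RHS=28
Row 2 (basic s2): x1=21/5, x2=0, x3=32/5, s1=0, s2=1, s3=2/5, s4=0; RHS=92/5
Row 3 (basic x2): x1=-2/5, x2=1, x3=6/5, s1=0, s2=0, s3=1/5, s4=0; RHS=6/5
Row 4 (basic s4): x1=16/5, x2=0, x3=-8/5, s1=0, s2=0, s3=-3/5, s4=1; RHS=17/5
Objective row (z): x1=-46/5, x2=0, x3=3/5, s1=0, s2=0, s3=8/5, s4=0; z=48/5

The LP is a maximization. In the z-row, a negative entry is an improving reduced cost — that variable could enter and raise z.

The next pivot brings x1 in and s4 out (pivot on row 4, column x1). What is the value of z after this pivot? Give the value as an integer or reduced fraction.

155/8

Minimum ratio for x1: (17/5)/(16/5) = 17/16.
z changes by −(z-row coeff of x1)·ratio = −(-46/5)·(17/16) = 391/40.
New z = 48/5 + (391/40) = 155/8.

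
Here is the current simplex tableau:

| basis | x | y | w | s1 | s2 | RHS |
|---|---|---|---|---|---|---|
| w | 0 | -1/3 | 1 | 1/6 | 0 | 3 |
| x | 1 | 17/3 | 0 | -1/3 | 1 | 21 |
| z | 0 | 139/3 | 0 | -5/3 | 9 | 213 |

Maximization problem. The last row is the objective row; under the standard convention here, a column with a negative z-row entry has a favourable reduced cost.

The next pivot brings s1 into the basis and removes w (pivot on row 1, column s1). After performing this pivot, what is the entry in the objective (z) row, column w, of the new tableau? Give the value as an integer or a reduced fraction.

Pivot element is row 1, column s1: 1/6.
Normalize row 1: new (row 1, w) = 1/(1/6) = 6.
z-row ← z-row − (-5/3)·(new row 1): 0 − (-5/3)·6 = 10.

10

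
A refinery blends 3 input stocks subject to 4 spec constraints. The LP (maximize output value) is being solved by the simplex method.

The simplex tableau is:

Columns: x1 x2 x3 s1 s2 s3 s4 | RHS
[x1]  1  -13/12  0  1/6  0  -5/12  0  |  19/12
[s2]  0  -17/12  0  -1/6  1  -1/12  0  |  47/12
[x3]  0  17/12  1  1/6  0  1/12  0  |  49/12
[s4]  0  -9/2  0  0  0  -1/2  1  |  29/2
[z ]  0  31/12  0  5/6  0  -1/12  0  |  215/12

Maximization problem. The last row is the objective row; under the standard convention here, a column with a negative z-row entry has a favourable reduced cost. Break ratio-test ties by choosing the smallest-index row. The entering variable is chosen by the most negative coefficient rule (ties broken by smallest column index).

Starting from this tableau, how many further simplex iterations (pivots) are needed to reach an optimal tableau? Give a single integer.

1

pivot: s3 in, x3 out → z = 22
No improving column remains; optimal.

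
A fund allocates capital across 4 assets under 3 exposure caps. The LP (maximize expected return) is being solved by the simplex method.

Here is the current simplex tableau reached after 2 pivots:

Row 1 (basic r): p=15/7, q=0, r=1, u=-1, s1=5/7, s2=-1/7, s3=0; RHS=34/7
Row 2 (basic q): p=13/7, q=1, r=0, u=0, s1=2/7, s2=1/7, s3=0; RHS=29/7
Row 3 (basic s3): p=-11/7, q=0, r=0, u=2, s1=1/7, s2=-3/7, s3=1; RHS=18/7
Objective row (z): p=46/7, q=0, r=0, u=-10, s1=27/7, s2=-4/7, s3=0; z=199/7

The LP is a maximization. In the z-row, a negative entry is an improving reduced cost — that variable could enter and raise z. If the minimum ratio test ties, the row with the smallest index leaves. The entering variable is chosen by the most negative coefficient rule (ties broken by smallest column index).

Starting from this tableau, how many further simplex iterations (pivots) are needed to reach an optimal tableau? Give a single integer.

pivot: u in, s3 out → z = 289/7
pivot: s2 in, q out → z = 120
No improving column remains; optimal.

2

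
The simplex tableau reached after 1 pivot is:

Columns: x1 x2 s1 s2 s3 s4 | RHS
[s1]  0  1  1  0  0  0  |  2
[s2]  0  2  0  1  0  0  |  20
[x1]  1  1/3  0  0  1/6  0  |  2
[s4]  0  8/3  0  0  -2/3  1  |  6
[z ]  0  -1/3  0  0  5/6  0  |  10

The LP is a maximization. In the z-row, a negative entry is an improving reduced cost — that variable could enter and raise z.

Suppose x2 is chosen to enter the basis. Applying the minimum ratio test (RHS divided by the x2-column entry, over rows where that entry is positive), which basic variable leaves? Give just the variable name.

Ratios: row 1 (s1): 2/1 = 2; row 2 (s2): 20/2 = 10; row 3 (x1): 2/(1/3) = 6; row 4 (s4): 6/(8/3) = 9/4.
Minimum ratio 2 is in the s1 row, so s1 leaves.

s1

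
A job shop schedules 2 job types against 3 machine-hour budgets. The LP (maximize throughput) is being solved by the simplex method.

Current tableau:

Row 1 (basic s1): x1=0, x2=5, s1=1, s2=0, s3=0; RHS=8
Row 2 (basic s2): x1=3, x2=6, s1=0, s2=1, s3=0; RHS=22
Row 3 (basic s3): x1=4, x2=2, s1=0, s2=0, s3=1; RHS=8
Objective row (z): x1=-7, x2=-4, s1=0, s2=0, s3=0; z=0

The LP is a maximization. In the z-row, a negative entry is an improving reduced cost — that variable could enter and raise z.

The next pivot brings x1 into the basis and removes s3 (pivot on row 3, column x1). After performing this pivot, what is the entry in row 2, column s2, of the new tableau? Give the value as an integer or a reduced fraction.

1

Pivot element is row 3, column x1: 4.
Normalize row 3: new (row 3, s2) = 0/4 = 0.
row 2 ← row 2 − 3·(new row 3): 1 − 3·0 = 1.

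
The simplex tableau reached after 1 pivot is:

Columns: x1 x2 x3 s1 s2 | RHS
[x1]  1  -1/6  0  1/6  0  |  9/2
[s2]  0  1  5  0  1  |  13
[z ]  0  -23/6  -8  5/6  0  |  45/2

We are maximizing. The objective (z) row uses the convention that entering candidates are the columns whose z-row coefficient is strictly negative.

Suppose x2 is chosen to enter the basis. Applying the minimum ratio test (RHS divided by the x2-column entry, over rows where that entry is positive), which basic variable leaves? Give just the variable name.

s2

Ratios: row 1 (x1): entry -1/6 ≤ 0, skip; row 2 (s2): 13/1 = 13.
Minimum ratio 13 is in the s2 row, so s2 leaves.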